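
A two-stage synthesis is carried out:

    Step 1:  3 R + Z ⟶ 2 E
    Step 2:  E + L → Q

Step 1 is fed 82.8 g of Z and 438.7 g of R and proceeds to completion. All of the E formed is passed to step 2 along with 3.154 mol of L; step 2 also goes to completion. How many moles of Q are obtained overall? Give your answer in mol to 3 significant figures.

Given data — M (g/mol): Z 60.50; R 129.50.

2.26 mol

Step 1:
n(Z) = 82.80 / 60.50 = 1.369 mol
n(R) = 438.7 / 129.50 = 3.388 mol
n/ν for Z = 1.369/1 = 1.369
n/ν for R = 3.388/3 = 1.129
Smallest n/ν is R → limiting reagent.
n(E) produced = (2/3) × 3.388 = 2.259 mol
Step 2:
n(E) available = 2.259 mol
n(L) = 3.154 mol
n/ν for E = 2.259/1 = 2.259
n/ν for L = 3.154/1 = 3.154
Smallest n/ν is E → limiting reagent.
n(Q) = (1/1) × 2.259 = 2.259 mol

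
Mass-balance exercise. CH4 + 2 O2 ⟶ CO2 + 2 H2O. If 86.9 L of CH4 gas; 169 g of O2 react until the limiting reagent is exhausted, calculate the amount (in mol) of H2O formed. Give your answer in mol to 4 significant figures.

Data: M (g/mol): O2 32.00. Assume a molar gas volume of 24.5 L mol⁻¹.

n(CH4) = 86.90 / 24.5 = 3.547 mol
n(O2) = 169.0 / 32.00 = 5.281 mol
n/ν for CH4 = 3.547/1 = 3.547
n/ν for O2 = 5.281/2 = 2.641
Smallest n/ν is O2 → limiting reagent.
n(H2O) = (2/2) × 5.281 = 5.281 mol

5.281 mol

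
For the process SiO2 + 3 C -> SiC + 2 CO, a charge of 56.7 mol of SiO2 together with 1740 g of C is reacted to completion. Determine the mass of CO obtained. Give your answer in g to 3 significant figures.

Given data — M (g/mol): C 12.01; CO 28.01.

n(SiO2) = 56.70 mol
n(C) = 1740 / 12.01 = 144.9 mol
n/ν → SiO2: 56.70, C: 48.30; C is limiting.
n(CO) = (2/3) × 144.9 = 96.60 mol
mass = 96.60 × 28.01 = 2706 g

2710 g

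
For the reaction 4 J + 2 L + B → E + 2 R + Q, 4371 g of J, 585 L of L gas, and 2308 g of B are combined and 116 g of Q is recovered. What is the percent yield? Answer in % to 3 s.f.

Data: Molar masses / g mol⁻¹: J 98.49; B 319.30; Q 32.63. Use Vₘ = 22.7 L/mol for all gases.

49.2 %

n(J) = 4371 / 98.49 = 44.38 mol
n(L) = 585.0 / 22.7 = 25.77 mol
n(B) = 2308 / 319.30 = 7.228 mol
n/ν → J: 11.10, L: 12.89, B: 7.228; B is limiting.
theoretical n(Q) = (1/1) × 7.228 = 7.228 mol → 235.8 g
% yield = 116 / 235.8 × 100 = 49.19 %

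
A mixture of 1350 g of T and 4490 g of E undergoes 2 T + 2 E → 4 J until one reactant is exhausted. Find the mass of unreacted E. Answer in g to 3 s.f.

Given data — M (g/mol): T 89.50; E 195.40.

n(T) = 1350 / 89.50 = 15.08 mol
n(E) = 4490 / 195.40 = 22.98 mol
n/ν for T = 15.08/2 = 7.540
n/ν for E = 22.98/2 = 11.49
Smallest n/ν is T → limiting reagent.
E consumed = (2/2) × 15.08 = 15.08 mol
E remaining = 22.98 − 15.08 = 7.900 mol
mass = 7.900 × 195.40 = 1544 g

1540 g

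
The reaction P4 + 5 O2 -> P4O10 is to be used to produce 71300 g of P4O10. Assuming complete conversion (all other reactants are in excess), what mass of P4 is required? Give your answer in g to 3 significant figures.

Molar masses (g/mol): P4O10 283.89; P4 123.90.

n(P4O10) = 71300 / 283.89 = 251.2 mol
n(P4) = (1/1) × 251.2 = 251.2 mol
mass = 251.2 × 123.90 = 31120 g

31100 g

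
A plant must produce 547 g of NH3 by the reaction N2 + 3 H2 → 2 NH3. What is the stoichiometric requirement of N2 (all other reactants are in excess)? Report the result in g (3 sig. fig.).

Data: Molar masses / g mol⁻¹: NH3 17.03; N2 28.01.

450 g

n(NH3) = 547 / 17.03 = 32.12 mol
n(N2) = (1/2) × 32.12 = 16.06 mol
mass = 16.06 × 28.01 = 449.8 g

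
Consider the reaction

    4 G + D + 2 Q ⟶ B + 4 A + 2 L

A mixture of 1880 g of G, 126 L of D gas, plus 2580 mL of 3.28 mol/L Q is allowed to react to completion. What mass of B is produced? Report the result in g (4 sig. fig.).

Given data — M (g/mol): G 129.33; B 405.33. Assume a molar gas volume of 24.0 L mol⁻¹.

1473 g

n(G) = 1880 / 129.33 = 14.54 mol
n(D) = 126.0 / 24.0 = 5.250 mol
n(Q) = 3.28 × 2580/1000 = 8.462 mol
n/ν → G: 3.635, D: 5.250, Q: 4.231; G is limiting.
n(B) = (1/4) × 14.54 = 3.635 mol
mass = 3.635 × 405.33 = 1473 g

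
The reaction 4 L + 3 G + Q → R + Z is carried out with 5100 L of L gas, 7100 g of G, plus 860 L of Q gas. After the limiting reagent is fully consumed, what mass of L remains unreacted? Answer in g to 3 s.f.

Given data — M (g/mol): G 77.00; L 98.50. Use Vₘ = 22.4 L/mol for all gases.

10300 g

n(L) = 5100 / 22.4 = 227.7 mol
n(G) = 7100 / 77.00 = 92.21 mol
n(Q) = 860.0 / 22.4 = 38.39 mol
n/ν → L: 56.93, G: 30.74, Q: 38.39; G is limiting.
L consumed = (4/3) × 92.21 = 122.9 mol
L remaining = 227.7 − 122.9 = 104.8 mol
mass = 104.8 × 98.50 = 10320 g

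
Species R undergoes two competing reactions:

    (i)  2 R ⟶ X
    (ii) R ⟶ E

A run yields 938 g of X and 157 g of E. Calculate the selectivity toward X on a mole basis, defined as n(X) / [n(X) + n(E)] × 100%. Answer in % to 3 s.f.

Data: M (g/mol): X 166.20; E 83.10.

n(X) = 938 / 166.20 = 5.644 mol
n(E) = 157 / 83.10 = 1.889 mol
selectivity = 5.644/(5.644+1.889) × 100 = 74.92 %

74.9 %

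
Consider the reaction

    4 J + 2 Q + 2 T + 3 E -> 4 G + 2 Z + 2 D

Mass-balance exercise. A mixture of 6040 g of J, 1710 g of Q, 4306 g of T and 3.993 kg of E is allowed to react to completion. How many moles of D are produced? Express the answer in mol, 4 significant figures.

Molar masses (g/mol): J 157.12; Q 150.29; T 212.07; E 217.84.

n(J) = 6040 / 157.12 = 38.44 mol
n(Q) = 1710 / 150.29 = 11.38 mol
n(T) = 4306 / 212.07 = 20.30 mol
n(E) = 3.993×1000 / 217.84 = 18.33 mol
n/ν for J = 38.44/4 = 9.610
n/ν for Q = 11.38/2 = 5.690
n/ν for T = 20.30/2 = 10.15
n/ν for E = 18.33/3 = 6.110
Smallest n/ν is Q → limiting reagent.
n(D) = (2/2) × 11.38 = 11.38 mol

11.38 mol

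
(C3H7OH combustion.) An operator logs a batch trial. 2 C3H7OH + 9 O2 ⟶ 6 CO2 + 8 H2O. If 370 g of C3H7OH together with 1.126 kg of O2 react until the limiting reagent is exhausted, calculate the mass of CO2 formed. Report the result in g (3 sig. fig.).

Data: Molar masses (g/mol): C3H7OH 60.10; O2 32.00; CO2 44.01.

813 g

n(C3H7OH) = 370.0 / 60.10 = 6.156 mol
n(O2) = 1.126×1000 / 32.00 = 35.19 mol
n/ν → C3H7OH: 3.078, O2: 3.910; C3H7OH is limiting.
n(CO2) = (6/2) × 6.156 = 18.47 mol
mass = 18.47 × 44.01 = 812.9 g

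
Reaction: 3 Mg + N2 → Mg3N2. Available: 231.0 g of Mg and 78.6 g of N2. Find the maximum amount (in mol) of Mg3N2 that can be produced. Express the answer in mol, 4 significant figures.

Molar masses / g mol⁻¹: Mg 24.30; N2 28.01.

2.806 mol

n(Mg) = 231.0 / 24.30 = 9.506 mol
n(N2) = 78.60 / 28.01 = 2.806 mol
n/ν for Mg = 9.506/3 = 3.169
n/ν for N2 = 2.806/1 = 2.806
Smallest n/ν is N2 → limiting reagent.
n(Mg3N2) = (1/1) × 2.806 = 2.806 mol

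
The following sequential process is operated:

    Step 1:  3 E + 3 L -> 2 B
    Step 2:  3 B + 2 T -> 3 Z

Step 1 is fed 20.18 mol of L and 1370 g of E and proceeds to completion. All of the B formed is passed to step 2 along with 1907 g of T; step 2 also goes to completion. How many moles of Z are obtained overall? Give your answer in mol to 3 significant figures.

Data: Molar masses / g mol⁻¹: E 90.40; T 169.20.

10.1 mol

Step 1:
n(L) = 20.18 mol
n(E) = 1370 / 90.40 = 15.15 mol
n/ν → L: 6.727, E: 5.050; E is limiting.
n(B) produced = (2/3) × 15.15 = 10.10 mol
Step 2:
n(B) available = 10.10 mol
n(T) = 1907 / 169.20 = 11.27 mol
n/ν → B: 3.367, T: 5.635; B is limiting.
n(Z) = (3/3) × 10.10 = 10.10 mol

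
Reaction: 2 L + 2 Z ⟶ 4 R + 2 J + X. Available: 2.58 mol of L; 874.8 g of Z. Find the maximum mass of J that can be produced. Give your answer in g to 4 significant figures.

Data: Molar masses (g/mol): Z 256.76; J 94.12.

242.8 g

n(L) = 2.580 mol
n(Z) = 874.8 / 256.76 = 3.407 mol
n/ν for L = 2.580/2 = 1.290
n/ν for Z = 3.407/2 = 1.704
Smallest n/ν is L → limiting reagent.
n(J) = (2/2) × 2.580 = 2.580 mol
mass = 2.580 × 94.12 = 242.8 g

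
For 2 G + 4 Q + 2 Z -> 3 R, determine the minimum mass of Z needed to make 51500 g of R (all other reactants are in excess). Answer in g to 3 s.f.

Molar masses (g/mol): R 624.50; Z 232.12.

n(R) = 51500 / 624.50 = 82.47 mol
n(Z) = (2/3) × 82.47 = 54.98 mol
mass = 54.98 × 232.12 = 12760 g

12800 g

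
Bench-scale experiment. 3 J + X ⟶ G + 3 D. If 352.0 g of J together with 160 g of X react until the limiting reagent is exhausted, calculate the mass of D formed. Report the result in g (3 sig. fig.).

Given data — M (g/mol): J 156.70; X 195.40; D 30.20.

n(J) = 352.0 / 156.70 = 2.246 mol
n(X) = 160.0 / 195.40 = 0.8188 mol
n/ν → J: 0.7487, X: 0.8188; J is limiting.
n(D) = (3/3) × 2.246 = 2.246 mol
mass = 2.246 × 30.20 = 67.83 g

67.8 g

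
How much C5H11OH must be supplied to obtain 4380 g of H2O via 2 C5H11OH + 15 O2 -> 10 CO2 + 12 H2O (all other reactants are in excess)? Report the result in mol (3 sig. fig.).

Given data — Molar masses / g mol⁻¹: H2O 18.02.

40.5 mol

n(H2O) = 4380 / 18.02 = 243.1 mol
n(C5H11OH) = (2/12) × 243.1 = 40.52 mol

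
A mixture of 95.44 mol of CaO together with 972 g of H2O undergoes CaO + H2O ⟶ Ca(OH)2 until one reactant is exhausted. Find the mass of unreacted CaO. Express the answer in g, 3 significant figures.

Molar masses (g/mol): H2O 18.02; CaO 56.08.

2330 g

n(CaO) = 95.44 mol
n(H2O) = 972.0 / 18.02 = 53.94 mol
n/ν for CaO = 95.44/1 = 95.44
n/ν for H2O = 53.94/1 = 53.94
Smallest n/ν is H2O → limiting reagent.
CaO consumed = (1/1) × 53.94 = 53.94 mol
CaO remaining = 95.44 − 53.94 = 41.50 mol
mass = 41.50 × 56.08 = 2327 g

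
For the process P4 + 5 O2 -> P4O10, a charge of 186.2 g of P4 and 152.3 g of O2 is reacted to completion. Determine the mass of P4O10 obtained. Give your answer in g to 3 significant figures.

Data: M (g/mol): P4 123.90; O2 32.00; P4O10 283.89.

n(P4) = 186.2 / 123.90 = 1.503 mol
n(O2) = 152.3 / 32.00 = 4.759 mol
n/ν → P4: 1.503, O2: 0.9518; O2 is limiting.
n(P4O10) = (1/5) × 4.759 = 0.9518 mol
mass = 0.9518 × 283.89 = 270.2 g

270 g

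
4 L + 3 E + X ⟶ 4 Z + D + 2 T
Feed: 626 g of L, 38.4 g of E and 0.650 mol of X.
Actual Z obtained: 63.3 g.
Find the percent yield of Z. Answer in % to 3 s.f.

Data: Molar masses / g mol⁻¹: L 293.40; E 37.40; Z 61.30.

75.4 %

n(L) = 626.0 / 293.40 = 2.134 mol
n(E) = 38.40 / 37.40 = 1.027 mol
n(X) = 0.6500 mol
n/ν → L: 0.5335, E: 0.3423, X: 0.6500; E is limiting.
theoretical n(Z) = (4/3) × 1.027 = 1.369 mol → 83.92 g
% yield = 63.3 / 83.92 × 100 = 75.43 %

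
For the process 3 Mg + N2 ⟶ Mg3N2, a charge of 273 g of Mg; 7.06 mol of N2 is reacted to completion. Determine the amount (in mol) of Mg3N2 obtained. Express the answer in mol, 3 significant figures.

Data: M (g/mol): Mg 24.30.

n(Mg) = 273.0 / 24.30 = 11.23 mol
n(N2) = 7.060 mol
n/ν → Mg: 3.743, N2: 7.060; Mg is limiting.
n(Mg3N2) = (1/3) × 11.23 = 3.743 mol

3.74 mol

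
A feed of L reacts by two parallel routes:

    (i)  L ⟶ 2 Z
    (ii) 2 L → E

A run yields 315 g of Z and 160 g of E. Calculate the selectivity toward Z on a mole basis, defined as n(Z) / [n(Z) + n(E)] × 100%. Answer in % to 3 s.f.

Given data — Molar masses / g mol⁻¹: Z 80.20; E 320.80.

88.7 %

n(Z) = 315 / 80.20 = 3.928 mol
n(E) = 160 / 320.80 = 0.4988 mol
selectivity = 3.928/(3.928+0.4988) × 100 = 88.73 %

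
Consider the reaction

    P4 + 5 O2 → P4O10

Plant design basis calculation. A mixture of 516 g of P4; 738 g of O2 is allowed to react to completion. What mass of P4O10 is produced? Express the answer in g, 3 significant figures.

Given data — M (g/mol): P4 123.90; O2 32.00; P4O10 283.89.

1180 g

n(P4) = 516.0 / 123.90 = 4.165 mol
n(O2) = 738.0 / 32.00 = 23.06 mol
n/ν for P4 = 4.165/1 = 4.165
n/ν for O2 = 23.06/5 = 4.612
Smallest n/ν is P4 → limiting reagent.
n(P4O10) = (1/1) × 4.165 = 4.165 mol
mass = 4.165 × 283.89 = 1182 g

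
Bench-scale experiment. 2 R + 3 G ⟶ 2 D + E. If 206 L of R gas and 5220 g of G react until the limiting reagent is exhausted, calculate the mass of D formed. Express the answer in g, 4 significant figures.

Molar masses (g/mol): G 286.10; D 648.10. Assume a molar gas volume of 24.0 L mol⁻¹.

n(R) = 206.0 / 24.0 = 8.583 mol
n(G) = 5220 / 286.10 = 18.25 mol
n/ν for R = 8.583/2 = 4.292
n/ν for G = 18.25/3 = 6.083
Smallest n/ν is R → limiting reagent.
n(D) = (2/2) × 8.583 = 8.583 mol
mass = 8.583 × 648.10 = 5563 g

5563 g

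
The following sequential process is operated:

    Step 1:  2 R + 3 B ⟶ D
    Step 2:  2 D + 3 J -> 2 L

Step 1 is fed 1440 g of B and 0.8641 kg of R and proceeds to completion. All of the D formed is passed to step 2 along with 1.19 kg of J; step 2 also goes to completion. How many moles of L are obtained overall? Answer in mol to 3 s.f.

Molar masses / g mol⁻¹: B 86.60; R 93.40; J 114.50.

Step 1:
n(B) = 1440 / 86.60 = 16.63 mol
n(R) = 0.8641×1000 / 93.40 = 9.252 mol
n/ν for B = 16.63/3 = 5.543
n/ν for R = 9.252/2 = 4.626
Smallest n/ν is R → limiting reagent.
n(D) produced = (1/2) × 9.252 = 4.626 mol
Step 2:
n(D) available = 4.626 mol
n(J) = 1.190×1000 / 114.50 = 10.39 mol
n/ν for D = 4.626/2 = 2.313
n/ν for J = 10.39/3 = 3.463
Smallest n/ν is D → limiting reagent.
n(L) = (2/2) × 4.626 = 4.626 mol

4.63 mol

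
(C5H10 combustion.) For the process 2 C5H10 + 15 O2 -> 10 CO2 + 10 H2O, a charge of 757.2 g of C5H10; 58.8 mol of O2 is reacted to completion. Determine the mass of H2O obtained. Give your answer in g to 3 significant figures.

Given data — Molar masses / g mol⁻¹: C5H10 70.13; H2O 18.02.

706 g

n(C5H10) = 757.2 / 70.13 = 10.80 mol
n(O2) = 58.80 mol
n/ν for C5H10 = 10.80/2 = 5.400
n/ν for O2 = 58.80/15 = 3.920
Smallest n/ν is O2 → limiting reagent.
n(H2O) = (10/15) × 58.80 = 39.20 mol
mass = 39.20 × 18.02 = 706.4 g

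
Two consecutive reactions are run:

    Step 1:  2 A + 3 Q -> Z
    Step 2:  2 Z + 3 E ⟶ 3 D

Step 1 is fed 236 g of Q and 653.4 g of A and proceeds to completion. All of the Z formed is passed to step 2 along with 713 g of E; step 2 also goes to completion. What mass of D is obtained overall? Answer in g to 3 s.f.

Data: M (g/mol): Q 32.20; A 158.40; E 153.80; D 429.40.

Step 1:
n(Q) = 236.0 / 32.20 = 7.329 mol
n(A) = 653.4 / 158.40 = 4.125 mol
n/ν → Q: 2.443, A: 2.063; A is limiting.
n(Z) produced = (1/2) × 4.125 = 2.063 mol
Step 2:
n(Z) available = 2.063 mol
n(E) = 713.0 / 153.80 = 4.636 mol
n/ν → Z: 1.032, E: 1.545; Z is limiting.
n(D) = (3/2) × 2.063 = 3.095 mol
mass = 3.095 × 429.40 = 1329 g

1330 g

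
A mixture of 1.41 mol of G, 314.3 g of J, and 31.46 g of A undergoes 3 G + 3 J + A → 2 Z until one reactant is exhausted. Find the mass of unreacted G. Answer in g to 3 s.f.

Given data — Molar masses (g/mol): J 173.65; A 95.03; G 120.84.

50.4 g

n(G) = 1.410 mol
n(J) = 314.3 / 173.65 = 1.810 mol
n(A) = 31.46 / 95.03 = 0.3311 mol
n/ν for G = 1.410/3 = 0.4700
n/ν for J = 1.810/3 = 0.6033
n/ν for A = 0.3311/1 = 0.3311
Smallest n/ν is A → limiting reagent.
G consumed = (3/1) × 0.3311 = 0.9933 mol
G remaining = 1.410 − 0.9933 = 0.4167 mol
mass = 0.4167 × 120.84 = 50.35 g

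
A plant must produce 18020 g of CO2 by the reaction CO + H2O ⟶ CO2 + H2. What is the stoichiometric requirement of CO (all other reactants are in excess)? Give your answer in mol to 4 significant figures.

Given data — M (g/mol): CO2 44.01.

409.5 mol

n(CO2) = 18020 / 44.01 = 409.5 mol
n(CO) = (1/1) × 409.5 = 409.5 mol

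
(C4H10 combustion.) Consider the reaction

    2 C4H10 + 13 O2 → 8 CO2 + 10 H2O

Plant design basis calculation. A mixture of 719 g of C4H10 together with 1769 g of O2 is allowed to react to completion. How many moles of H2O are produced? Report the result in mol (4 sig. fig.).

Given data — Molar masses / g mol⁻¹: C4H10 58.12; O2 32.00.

n(C4H10) = 719.0 / 58.12 = 12.37 mol
n(O2) = 1769 / 32.00 = 55.28 mol
n/ν for C4H10 = 12.37/2 = 6.185
n/ν for O2 = 55.28/13 = 4.252
Smallest n/ν is O2 → limiting reagent.
n(H2O) = (10/13) × 55.28 = 42.52 mol

42.52 mol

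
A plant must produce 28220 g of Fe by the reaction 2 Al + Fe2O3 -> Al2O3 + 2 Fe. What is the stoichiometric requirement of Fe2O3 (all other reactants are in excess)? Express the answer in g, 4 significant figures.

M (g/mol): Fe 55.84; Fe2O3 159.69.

n(Fe) = 28220 / 55.84 = 505.4 mol
n(Fe2O3) = (1/2) × 505.4 = 252.7 mol
mass = 252.7 × 159.69 = 40350 g

40350 g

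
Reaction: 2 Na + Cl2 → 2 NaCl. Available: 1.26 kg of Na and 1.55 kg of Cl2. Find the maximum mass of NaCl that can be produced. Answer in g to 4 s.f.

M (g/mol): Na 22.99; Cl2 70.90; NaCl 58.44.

2555 g

n(Na) = 1.260×1000 / 22.99 = 54.81 mol
n(Cl2) = 1.550×1000 / 70.90 = 21.86 mol
n/ν for Na = 54.81/2 = 27.41
n/ν for Cl2 = 21.86/1 = 21.86
Smallest n/ν is Cl2 → limiting reagent.
n(NaCl) = (2/1) × 21.86 = 43.72 mol
mass = 43.72 × 58.44 = 2555 g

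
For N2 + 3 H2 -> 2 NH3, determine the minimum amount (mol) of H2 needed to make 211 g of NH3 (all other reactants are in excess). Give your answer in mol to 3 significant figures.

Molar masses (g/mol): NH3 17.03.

18.6 mol

n(NH3) = 211 / 17.03 = 12.39 mol
n(H2) = (3/2) × 12.39 = 18.59 mol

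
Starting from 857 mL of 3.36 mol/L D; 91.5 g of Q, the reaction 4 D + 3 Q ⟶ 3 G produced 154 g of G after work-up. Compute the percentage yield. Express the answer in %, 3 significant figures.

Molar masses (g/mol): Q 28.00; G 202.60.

n(D) = 3.36 × 857.0/1000 = 2.880 mol
n(Q) = 91.50 / 28.00 = 3.268 mol
n/ν for D = 2.880/4 = 0.7200
n/ν for Q = 3.268/3 = 1.089
Smallest n/ν is D → limiting reagent.
theoretical n(G) = (3/4) × 2.880 = 2.160 mol → 437.6 g
% yield = 154 / 437.6 × 100 = 35.19 %

35.2 %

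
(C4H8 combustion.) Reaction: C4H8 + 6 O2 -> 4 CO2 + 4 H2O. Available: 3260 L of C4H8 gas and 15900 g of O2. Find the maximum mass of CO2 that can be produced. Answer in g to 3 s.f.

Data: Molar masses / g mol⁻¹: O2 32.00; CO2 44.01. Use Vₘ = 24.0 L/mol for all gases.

14600 g

n(C4H8) = 3260 / 24.0 = 135.8 mol
n(O2) = 15900 / 32.00 = 496.9 mol
n/ν for C4H8 = 135.8/1 = 135.8
n/ν for O2 = 496.9/6 = 82.82
Smallest n/ν is O2 → limiting reagent.
n(CO2) = (4/6) × 496.9 = 331.3 mol
mass = 331.3 × 44.01 = 14580 g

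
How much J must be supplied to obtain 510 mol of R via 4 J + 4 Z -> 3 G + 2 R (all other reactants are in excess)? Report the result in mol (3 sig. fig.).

1020 mol

n(R) = 510.0 mol
n(J) = (4/2) × 510.0 = 1020 mol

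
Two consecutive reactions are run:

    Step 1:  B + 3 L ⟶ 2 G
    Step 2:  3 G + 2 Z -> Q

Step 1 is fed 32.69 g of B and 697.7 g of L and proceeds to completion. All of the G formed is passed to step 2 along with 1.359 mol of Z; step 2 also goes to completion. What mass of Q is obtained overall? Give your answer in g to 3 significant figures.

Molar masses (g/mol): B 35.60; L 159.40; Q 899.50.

551 g

Step 1:
n(B) = 32.69 / 35.60 = 0.9183 mol
n(L) = 697.7 / 159.40 = 4.377 mol
n/ν for B = 0.9183/1 = 0.9183
n/ν for L = 4.377/3 = 1.459
Smallest n/ν is B → limiting reagent.
n(G) produced = (2/1) × 0.9183 = 1.837 mol
Step 2:
n(G) available = 1.837 mol
n(Z) = 1.359 mol
n/ν for G = 1.837/3 = 0.6123
n/ν for Z = 1.359/2 = 0.6795
Smallest n/ν is G → limiting reagent.
n(Q) = (1/3) × 1.837 = 0.6123 mol
mass = 0.6123 × 899.50 = 550.8 g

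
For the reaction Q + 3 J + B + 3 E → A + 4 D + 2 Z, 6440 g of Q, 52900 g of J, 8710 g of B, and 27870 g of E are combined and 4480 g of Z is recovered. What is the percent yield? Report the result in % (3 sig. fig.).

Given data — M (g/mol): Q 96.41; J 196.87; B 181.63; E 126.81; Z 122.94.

n(Q) = 6440 / 96.41 = 66.80 mol
n(J) = 52900 / 196.87 = 268.7 mol
n(B) = 8710 / 181.63 = 47.95 mol
n(E) = 27870 / 126.81 = 219.8 mol
n/ν for Q = 66.80/1 = 66.80
n/ν for J = 268.7/3 = 89.57
n/ν for B = 47.95/1 = 47.95
n/ν for E = 219.8/3 = 73.27
Smallest n/ν is B → limiting reagent.
theoretical n(Z) = (2/1) × 47.95 = 95.90 mol → 11790 g
% yield = 4480 / 11790 × 100 = 38.00 %

38.0 %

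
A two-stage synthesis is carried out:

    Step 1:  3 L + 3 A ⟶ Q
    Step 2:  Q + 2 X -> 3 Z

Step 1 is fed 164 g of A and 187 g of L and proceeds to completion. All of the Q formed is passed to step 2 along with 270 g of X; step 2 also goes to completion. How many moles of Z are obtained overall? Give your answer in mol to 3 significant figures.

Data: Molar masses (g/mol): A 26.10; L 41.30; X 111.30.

3.64 mol

Step 1:
n(A) = 164.0 / 26.10 = 6.284 mol
n(L) = 187.0 / 41.30 = 4.528 mol
n/ν for A = 6.284/3 = 2.095
n/ν for L = 4.528/3 = 1.509
Smallest n/ν is L → limiting reagent.
n(Q) produced = (1/3) × 4.528 = 1.509 mol
Step 2:
n(Q) available = 1.509 mol
n(X) = 270.0 / 111.30 = 2.426 mol
n/ν for Q = 1.509/1 = 1.509
n/ν for X = 2.426/2 = 1.213
Smallest n/ν is X → limiting reagent.
n(Z) = (3/2) × 2.426 = 3.639 mol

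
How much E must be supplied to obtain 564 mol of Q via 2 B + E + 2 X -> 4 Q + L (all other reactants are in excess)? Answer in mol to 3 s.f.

n(Q) = 564.0 mol
n(E) = (1/4) × 564.0 = 141.0 mol

141 mol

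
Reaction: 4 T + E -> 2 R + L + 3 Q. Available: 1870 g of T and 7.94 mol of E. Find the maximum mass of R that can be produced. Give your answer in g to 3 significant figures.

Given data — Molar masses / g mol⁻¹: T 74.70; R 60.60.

759 g

n(T) = 1870 / 74.70 = 25.03 mol
n(E) = 7.940 mol
n/ν → T: 6.258, E: 7.940; T is limiting.
n(R) = (2/4) × 25.03 = 12.52 mol
mass = 12.52 × 60.60 = 758.7 g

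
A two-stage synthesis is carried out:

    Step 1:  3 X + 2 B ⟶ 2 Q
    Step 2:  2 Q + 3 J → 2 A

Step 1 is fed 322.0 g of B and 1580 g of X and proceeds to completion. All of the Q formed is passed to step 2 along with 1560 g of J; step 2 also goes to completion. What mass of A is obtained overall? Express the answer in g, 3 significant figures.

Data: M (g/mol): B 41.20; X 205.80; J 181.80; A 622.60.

3190 g

Step 1:
n(B) = 322.0 / 41.20 = 7.816 mol
n(X) = 1580 / 205.80 = 7.677 mol
n/ν for B = 7.816/2 = 3.908
n/ν for X = 7.677/3 = 2.559
Smallest n/ν is X → limiting reagent.
n(Q) produced = (2/3) × 7.677 = 5.118 mol
Step 2:
n(Q) available = 5.118 mol
n(J) = 1560 / 181.80 = 8.581 mol
n/ν for Q = 5.118/2 = 2.559
n/ν for J = 8.581/3 = 2.860
Smallest n/ν is Q → limiting reagent.
n(A) = (2/2) × 5.118 = 5.118 mol
mass = 5.118 × 622.60 = 3186 g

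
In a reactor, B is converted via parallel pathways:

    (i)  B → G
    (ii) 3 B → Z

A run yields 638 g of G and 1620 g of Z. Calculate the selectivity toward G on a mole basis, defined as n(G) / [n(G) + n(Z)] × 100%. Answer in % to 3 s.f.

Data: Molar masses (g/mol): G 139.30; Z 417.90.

n(G) = 638 / 139.30 = 4.580 mol
n(Z) = 1620 / 417.90 = 3.877 mol
selectivity = 4.580/(4.580+3.877) × 100 = 54.16 %

54.2 %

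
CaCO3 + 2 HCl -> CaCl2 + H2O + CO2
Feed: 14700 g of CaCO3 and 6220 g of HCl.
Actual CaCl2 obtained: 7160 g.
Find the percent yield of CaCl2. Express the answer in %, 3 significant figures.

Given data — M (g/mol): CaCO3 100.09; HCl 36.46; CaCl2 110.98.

75.6 %

n(CaCO3) = 14700 / 100.09 = 146.9 mol
n(HCl) = 6220 / 36.46 = 170.6 mol
n/ν for CaCO3 = 146.9/1 = 146.9
n/ν for HCl = 170.6/2 = 85.30
Smallest n/ν is HCl → limiting reagent.
theoretical n(CaCl2) = (1/2) × 170.6 = 85.30 mol → 9467 g
% yield = 7160 / 9467 × 100 = 75.63 %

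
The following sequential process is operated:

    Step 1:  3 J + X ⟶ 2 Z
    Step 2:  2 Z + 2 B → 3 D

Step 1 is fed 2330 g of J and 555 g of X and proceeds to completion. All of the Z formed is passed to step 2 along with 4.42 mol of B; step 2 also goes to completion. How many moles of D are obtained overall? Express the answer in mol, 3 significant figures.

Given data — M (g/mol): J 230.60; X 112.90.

Step 1:
n(J) = 2330 / 230.60 = 10.10 mol
n(X) = 555.0 / 112.90 = 4.916 mol
n/ν → J: 3.367, X: 4.916; J is limiting.
n(Z) produced = (2/3) × 10.10 = 6.733 mol
Step 2:
n(Z) available = 6.733 mol
n(B) = 4.420 mol
n/ν → Z: 3.367, B: 2.210; B is limiting.
n(D) = (3/2) × 4.420 = 6.630 mol

6.63 mol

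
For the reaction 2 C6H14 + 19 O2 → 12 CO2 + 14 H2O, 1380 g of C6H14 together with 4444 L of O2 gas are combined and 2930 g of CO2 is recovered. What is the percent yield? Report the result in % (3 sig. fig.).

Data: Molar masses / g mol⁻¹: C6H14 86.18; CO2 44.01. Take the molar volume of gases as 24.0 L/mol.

69.3 %

n(C6H14) = 1380 / 86.18 = 16.01 mol
n(O2) = 4444 / 24.0 = 185.2 mol
n/ν for C6H14 = 16.01/2 = 8.005
n/ν for O2 = 185.2/19 = 9.747
Smallest n/ν is C6H14 → limiting reagent.
theoretical n(CO2) = (12/2) × 16.01 = 96.06 mol → 4228 g
% yield = 2930 / 4228 × 100 = 69.30 %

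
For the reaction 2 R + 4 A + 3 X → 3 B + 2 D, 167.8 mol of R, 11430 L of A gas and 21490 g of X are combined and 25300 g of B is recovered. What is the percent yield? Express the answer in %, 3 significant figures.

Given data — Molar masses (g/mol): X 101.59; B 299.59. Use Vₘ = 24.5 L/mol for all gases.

n(R) = 167.8 mol
n(A) = 11430 / 24.5 = 466.5 mol
n(X) = 21490 / 101.59 = 211.5 mol
n/ν for R = 167.8/2 = 83.90
n/ν for A = 466.5/4 = 116.6
n/ν for X = 211.5/3 = 70.50
Smallest n/ν is X → limiting reagent.
theoretical n(B) = (3/3) × 211.5 = 211.5 mol → 63360 g
% yield = 25300 / 63360 × 100 = 39.93 %

39.9 %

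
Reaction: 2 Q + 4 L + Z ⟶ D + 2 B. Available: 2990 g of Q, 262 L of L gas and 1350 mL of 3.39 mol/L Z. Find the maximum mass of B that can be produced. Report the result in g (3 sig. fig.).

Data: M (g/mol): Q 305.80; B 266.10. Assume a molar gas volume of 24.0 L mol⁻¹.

1450 g

n(Q) = 2990 / 305.80 = 9.778 mol
n(L) = 262.0 / 24.0 = 10.92 mol
n(Z) = 3.39 × 1350/1000 = 4.577 mol
n/ν for Q = 9.778/2 = 4.889
n/ν for L = 10.92/4 = 2.730
n/ν for Z = 4.577/1 = 4.577
Smallest n/ν is L → limiting reagent.
n(B) = (2/4) × 10.92 = 5.460 mol
mass = 5.460 × 266.10 = 1453 g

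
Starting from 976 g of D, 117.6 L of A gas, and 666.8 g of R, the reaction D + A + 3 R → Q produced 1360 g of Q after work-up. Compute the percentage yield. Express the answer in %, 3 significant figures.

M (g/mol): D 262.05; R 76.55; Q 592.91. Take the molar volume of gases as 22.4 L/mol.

n(D) = 976.0 / 262.05 = 3.724 mol
n(A) = 117.6 / 22.4 = 5.250 mol
n(R) = 666.8 / 76.55 = 8.711 mol
n/ν for D = 3.724/1 = 3.724
n/ν for A = 5.250/1 = 5.250
n/ν for R = 8.711/3 = 2.904
Smallest n/ν is R → limiting reagent.
theoretical n(Q) = (1/3) × 8.711 = 2.904 mol → 1722 g
% yield = 1360 / 1722 × 100 = 78.98 %

79.0 %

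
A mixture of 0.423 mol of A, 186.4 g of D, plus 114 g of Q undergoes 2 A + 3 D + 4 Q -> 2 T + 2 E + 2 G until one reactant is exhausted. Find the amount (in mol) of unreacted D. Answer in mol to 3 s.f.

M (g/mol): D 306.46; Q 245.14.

0.259 mol

n(A) = 0.4230 mol
n(D) = 186.4 / 306.46 = 0.6082 mol
n(Q) = 114.0 / 245.14 = 0.4650 mol
n/ν for A = 0.4230/2 = 0.2115
n/ν for D = 0.6082/3 = 0.2027
n/ν for Q = 0.4650/4 = 0.1163
Smallest n/ν is Q → limiting reagent.
D consumed = (3/4) × 0.4650 = 0.3488 mol
D remaining = 0.6082 − 0.3488 = 0.2594 mol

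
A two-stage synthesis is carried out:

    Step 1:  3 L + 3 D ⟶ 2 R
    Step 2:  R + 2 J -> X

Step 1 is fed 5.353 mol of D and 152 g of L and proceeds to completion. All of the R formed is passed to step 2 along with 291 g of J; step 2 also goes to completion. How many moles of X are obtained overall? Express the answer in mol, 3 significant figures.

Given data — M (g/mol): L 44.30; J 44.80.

2.29 mol

Step 1:
n(D) = 5.353 mol
n(L) = 152.0 / 44.30 = 3.431 mol
n/ν for D = 5.353/3 = 1.784
n/ν for L = 3.431/3 = 1.144
Smallest n/ν is L → limiting reagent.
n(R) produced = (2/3) × 3.431 = 2.287 mol
Step 2:
n(R) available = 2.287 mol
n(J) = 291.0 / 44.80 = 6.496 mol
n/ν for R = 2.287/1 = 2.287
n/ν for J = 6.496/2 = 3.248
Smallest n/ν is R → limiting reagent.
n(X) = (1/1) × 2.287 = 2.287 mol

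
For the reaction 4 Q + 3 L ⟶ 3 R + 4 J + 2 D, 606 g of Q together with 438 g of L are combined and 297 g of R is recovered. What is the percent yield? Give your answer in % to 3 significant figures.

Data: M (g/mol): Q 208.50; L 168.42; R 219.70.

62.0 %

n(Q) = 606.0 / 208.50 = 2.906 mol
n(L) = 438.0 / 168.42 = 2.601 mol
n/ν for Q = 2.906/4 = 0.7265
n/ν for L = 2.601/3 = 0.8670
Smallest n/ν is Q → limiting reagent.
theoretical n(R) = (3/4) × 2.906 = 2.180 mol → 478.9 g
% yield = 297 / 478.9 × 100 = 62.02 %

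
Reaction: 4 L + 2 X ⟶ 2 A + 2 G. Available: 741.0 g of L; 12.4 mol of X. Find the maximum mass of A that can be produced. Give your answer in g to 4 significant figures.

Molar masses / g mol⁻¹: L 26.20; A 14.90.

n(L) = 741.0 / 26.20 = 28.28 mol
n(X) = 12.40 mol
n/ν → L: 7.070, X: 6.200; X is limiting.
n(A) = (2/2) × 12.40 = 12.40 mol
mass = 12.40 × 14.90 = 184.8 g

184.8 g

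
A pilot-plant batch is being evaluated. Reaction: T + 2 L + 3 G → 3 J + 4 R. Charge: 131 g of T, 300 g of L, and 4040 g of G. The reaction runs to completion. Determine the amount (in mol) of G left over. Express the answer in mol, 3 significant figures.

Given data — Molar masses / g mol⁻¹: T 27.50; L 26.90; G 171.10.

9.32 mol

n(T) = 131.0 / 27.50 = 4.764 mol
n(L) = 300.0 / 26.90 = 11.15 mol
n(G) = 4040 / 171.10 = 23.61 mol
n/ν for T = 4.764/1 = 4.764
n/ν for L = 11.15/2 = 5.575
n/ν for G = 23.61/3 = 7.870
Smallest n/ν is T → limiting reagent.
G consumed = (3/1) × 4.764 = 14.29 mol
G remaining = 23.61 − 14.29 = 9.320 mol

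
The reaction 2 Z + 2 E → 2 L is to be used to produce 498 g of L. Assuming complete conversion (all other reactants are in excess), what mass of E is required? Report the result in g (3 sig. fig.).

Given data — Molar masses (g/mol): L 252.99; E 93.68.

n(L) = 498 / 252.99 = 1.968 mol
n(E) = (2/2) × 1.968 = 1.968 mol
mass = 1.968 × 93.68 = 184.4 g

184 g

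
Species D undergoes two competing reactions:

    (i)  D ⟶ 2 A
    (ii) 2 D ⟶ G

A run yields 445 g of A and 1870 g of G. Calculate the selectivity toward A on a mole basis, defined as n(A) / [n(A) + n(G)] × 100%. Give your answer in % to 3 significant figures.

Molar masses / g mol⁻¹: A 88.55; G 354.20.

n(A) = 445 / 88.55 = 5.025 mol
n(G) = 1870 / 354.20 = 5.280 mol
selectivity = 5.025/(5.025+5.280) × 100 = 48.76 %

48.8 %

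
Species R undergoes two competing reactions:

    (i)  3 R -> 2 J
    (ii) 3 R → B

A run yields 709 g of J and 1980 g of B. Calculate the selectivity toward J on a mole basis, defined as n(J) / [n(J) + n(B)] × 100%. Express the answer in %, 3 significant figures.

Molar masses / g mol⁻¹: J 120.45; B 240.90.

n(J) = 709 / 120.45 = 5.886 mol
n(B) = 1980 / 240.90 = 8.219 mol
selectivity = 5.886/(5.886+8.219) × 100 = 41.73 %

41.7 %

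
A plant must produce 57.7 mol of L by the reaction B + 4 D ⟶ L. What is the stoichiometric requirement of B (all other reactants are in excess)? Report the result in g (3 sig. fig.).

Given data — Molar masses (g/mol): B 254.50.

14700 g

n(L) = 57.70 mol
n(B) = (1/1) × 57.70 = 57.70 mol
mass = 57.70 × 254.50 = 14680 g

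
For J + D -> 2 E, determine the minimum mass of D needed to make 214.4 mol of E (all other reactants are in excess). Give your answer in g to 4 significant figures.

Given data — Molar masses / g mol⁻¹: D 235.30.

n(E) = 214.4 mol
n(D) = (1/2) × 214.4 = 107.2 mol
mass = 107.2 × 235.30 = 25220 g

25220 g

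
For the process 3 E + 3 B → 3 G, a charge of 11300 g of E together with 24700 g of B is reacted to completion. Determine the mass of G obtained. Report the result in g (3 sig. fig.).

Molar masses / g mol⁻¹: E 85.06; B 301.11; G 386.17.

n(E) = 11300 / 85.06 = 132.8 mol
n(B) = 24700 / 301.11 = 82.03 mol
n/ν → E: 44.27, B: 27.34; B is limiting.
n(G) = (3/3) × 82.03 = 82.03 mol
mass = 82.03 × 386.17 = 31680 g

31700 g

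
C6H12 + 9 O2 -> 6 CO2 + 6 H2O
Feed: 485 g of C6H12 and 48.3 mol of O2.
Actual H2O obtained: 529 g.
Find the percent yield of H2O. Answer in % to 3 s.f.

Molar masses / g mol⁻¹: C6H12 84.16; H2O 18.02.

n(C6H12) = 485.0 / 84.16 = 5.763 mol
n(O2) = 48.30 mol
n/ν for C6H12 = 5.763/1 = 5.763
n/ν for O2 = 48.30/9 = 5.367
Smallest n/ν is O2 → limiting reagent.
theoretical n(H2O) = (6/9) × 48.30 = 32.20 mol → 580.2 g
% yield = 529 / 580.2 × 100 = 91.18 %

91.2 %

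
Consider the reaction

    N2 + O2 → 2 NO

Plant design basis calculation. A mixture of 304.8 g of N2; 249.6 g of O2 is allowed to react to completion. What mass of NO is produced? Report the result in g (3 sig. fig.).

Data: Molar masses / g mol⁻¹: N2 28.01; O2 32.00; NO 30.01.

468 g

n(N2) = 304.8 / 28.01 = 10.88 mol
n(O2) = 249.6 / 32.00 = 7.800 mol
n/ν for N2 = 10.88/1 = 10.88
n/ν for O2 = 7.800/1 = 7.800
Smallest n/ν is O2 → limiting reagent.
n(NO) = (2/1) × 7.800 = 15.60 mol
mass = 15.60 × 30.01 = 468.2 g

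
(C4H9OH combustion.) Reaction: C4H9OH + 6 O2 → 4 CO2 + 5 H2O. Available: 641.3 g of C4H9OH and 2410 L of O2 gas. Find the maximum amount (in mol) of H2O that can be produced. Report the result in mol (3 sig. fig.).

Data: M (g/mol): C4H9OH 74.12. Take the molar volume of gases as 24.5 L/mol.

n(C4H9OH) = 641.3 / 74.12 = 8.652 mol
n(O2) = 2410 / 24.5 = 98.37 mol
n/ν for C4H9OH = 8.652/1 = 8.652
n/ν for O2 = 98.37/6 = 16.40
Smallest n/ν is C4H9OH → limiting reagent.
n(H2O) = (5/1) × 8.652 = 43.26 mol

43.3 mol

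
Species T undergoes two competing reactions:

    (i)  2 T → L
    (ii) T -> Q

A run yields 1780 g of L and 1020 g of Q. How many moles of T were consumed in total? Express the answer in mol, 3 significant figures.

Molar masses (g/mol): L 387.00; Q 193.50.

n(L) = 1780 / 387.00 = 4.599 mol
n(Q) = 1020 / 193.50 = 5.271 mol
n(T) via (i) = (2/1)×4.599 = 9.198 mol
n(T) via (ii) = (1/1)×5.271 = 5.271 mol
total n(T) = 9.198 + 5.271 = 14.47 mol

14.5 mol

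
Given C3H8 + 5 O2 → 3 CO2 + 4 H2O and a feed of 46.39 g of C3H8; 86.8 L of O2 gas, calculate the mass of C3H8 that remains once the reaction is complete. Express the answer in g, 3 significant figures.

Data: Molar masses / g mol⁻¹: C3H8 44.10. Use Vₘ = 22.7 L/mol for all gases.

12.7 g

n(C3H8) = 46.39 / 44.10 = 1.052 mol
n(O2) = 86.80 / 22.7 = 3.824 mol
n/ν → C3H8: 1.052, O2: 0.7648; O2 is limiting.
C3H8 consumed = (1/5) × 3.824 = 0.7648 mol
C3H8 remaining = 1.052 − 0.7648 = 0.2872 mol
mass = 0.2872 × 44.10 = 12.67 g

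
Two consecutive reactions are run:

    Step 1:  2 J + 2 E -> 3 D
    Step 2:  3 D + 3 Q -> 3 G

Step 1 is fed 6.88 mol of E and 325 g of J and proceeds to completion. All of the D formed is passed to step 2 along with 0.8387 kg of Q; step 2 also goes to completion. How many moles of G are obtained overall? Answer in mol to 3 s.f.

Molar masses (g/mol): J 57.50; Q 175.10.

Step 1:
n(E) = 6.880 mol
n(J) = 325.0 / 57.50 = 5.652 mol
n/ν for E = 6.880/2 = 3.440
n/ν for J = 5.652/2 = 2.826
Smallest n/ν is J → limiting reagent.
n(D) produced = (3/2) × 5.652 = 8.478 mol
Step 2:
n(D) available = 8.478 mol
n(Q) = 0.8387×1000 / 175.10 = 4.790 mol
n/ν for D = 8.478/3 = 2.826
n/ν for Q = 4.790/3 = 1.597
Smallest n/ν is Q → limiting reagent.
n(G) = (3/3) × 4.790 = 4.790 mol

4.79 mol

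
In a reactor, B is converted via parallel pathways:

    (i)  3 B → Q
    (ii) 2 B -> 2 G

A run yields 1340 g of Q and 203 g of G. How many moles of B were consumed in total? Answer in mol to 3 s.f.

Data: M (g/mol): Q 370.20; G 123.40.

12.5 mol

n(Q) = 1340 / 370.20 = 3.620 mol
n(G) = 203 / 123.40 = 1.645 mol
n(B) via (i) = (3/1)×3.620 = 10.86 mol
n(B) via (ii) = (2/2)×1.645 = 1.645 mol
total n(B) = 10.86 + 1.645 = 12.51 mol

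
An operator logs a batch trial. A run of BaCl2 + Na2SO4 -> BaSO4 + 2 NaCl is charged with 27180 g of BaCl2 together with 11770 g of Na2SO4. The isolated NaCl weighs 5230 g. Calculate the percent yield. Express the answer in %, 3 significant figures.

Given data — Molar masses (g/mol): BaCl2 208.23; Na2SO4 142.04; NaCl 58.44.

54.0 %

n(BaCl2) = 27180 / 208.23 = 130.5 mol
n(Na2SO4) = 11770 / 142.04 = 82.86 mol
n/ν for BaCl2 = 130.5/1 = 130.5
n/ν for Na2SO4 = 82.86/1 = 82.86
Smallest n/ν is Na2SO4 → limiting reagent.
theoretical n(NaCl) = (2/1) × 82.86 = 165.7 mol → 9684 g
% yield = 5230 / 9684 × 100 = 54.01 %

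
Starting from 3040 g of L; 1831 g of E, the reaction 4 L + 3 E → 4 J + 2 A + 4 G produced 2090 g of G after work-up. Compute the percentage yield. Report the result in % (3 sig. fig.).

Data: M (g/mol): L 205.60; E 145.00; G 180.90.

78.1 %

n(L) = 3040 / 205.60 = 14.79 mol
n(E) = 1831 / 145.00 = 12.63 mol
n/ν for L = 14.79/4 = 3.698
n/ν for E = 12.63/3 = 4.210
Smallest n/ν is L → limiting reagent.
theoretical n(G) = (4/4) × 14.79 = 14.79 mol → 2676 g
% yield = 2090 / 2676 × 100 = 78.10 %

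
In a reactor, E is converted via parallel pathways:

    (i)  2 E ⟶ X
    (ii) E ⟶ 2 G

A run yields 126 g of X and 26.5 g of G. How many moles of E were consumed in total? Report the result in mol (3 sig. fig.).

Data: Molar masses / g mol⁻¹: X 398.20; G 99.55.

n(X) = 126 / 398.20 = 0.3164 mol
n(G) = 26.5 / 99.55 = 0.2662 mol
n(E) via (i) = (2/1)×0.3164 = 0.6328 mol
n(E) via (ii) = (1/2)×0.2662 = 0.1331 mol
total n(E) = 0.6328 + 0.1331 = 0.7659 mol

0.766 mol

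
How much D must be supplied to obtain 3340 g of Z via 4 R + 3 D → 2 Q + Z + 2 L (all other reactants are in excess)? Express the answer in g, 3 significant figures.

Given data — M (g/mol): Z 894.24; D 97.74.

1100 g

n(Z) = 3340 / 894.24 = 3.735 mol
n(D) = (3/1) × 3.735 = 11.21 mol
mass = 11.21 × 97.74 = 1096 g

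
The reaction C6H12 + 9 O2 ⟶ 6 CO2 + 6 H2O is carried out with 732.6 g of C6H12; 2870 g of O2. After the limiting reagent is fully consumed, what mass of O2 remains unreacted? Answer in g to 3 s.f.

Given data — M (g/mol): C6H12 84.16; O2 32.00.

n(C6H12) = 732.6 / 84.16 = 8.705 mol
n(O2) = 2870 / 32.00 = 89.69 mol
n/ν → C6H12: 8.705, O2: 9.966; C6H12 is limiting.
O2 consumed = (9/1) × 8.705 = 78.35 mol
O2 remaining = 89.69 − 78.35 = 11.34 mol
mass = 11.34 × 32.00 = 362.9 g

363 g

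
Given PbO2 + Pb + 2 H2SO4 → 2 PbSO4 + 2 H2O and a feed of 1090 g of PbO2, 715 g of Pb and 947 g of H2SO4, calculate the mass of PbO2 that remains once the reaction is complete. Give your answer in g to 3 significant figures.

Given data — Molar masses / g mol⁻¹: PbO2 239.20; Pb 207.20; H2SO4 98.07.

265 g

n(PbO2) = 1090 / 239.20 = 4.557 mol
n(Pb) = 715.0 / 207.20 = 3.451 mol
n(H2SO4) = 947.0 / 98.07 = 9.656 mol
n/ν for PbO2 = 4.557/1 = 4.557
n/ν for Pb = 3.451/1 = 3.451
n/ν for H2SO4 = 9.656/2 = 4.828
Smallest n/ν is Pb → limiting reagent.
PbO2 consumed = (1/1) × 3.451 = 3.451 mol
PbO2 remaining = 4.557 − 3.451 = 1.106 mol
mass = 1.106 × 239.20 = 264.6 g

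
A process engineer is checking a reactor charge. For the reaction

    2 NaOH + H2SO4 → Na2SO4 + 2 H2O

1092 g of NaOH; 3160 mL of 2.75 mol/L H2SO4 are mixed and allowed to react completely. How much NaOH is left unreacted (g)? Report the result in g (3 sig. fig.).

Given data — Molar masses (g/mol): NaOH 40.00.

397 g

n(NaOH) = 1092 / 40.00 = 27.30 mol
n(H2SO4) = 2.75 × 3160/1000 = 8.690 mol
n/ν for NaOH = 27.30/2 = 13.65
n/ν for H2SO4 = 8.690/1 = 8.690
Smallest n/ν is H2SO4 → limiting reagent.
NaOH consumed = (2/1) × 8.690 = 17.38 mol
NaOH remaining = 27.30 − 17.38 = 9.920 mol
mass = 9.920 × 40.00 = 396.8 g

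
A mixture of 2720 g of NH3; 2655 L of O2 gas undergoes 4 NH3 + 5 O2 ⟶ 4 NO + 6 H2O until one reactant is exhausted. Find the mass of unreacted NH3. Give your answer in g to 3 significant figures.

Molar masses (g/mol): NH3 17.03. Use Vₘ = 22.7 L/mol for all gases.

1130 g

n(NH3) = 2720 / 17.03 = 159.7 mol
n(O2) = 2655 / 22.7 = 117.0 mol
n/ν → NH3: 39.93, O2: 23.40; O2 is limiting.
NH3 consumed = (4/5) × 117.0 = 93.60 mol
NH3 remaining = 159.7 − 93.60 = 66.10 mol
mass = 66.10 × 17.03 = 1126 g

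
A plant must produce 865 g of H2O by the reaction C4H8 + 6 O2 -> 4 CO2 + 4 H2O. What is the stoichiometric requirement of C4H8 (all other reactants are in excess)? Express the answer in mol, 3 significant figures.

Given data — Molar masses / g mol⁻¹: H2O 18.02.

n(H2O) = 865 / 18.02 = 48.00 mol
n(C4H8) = (1/4) × 48.00 = 12.00 mol

12.0 mol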